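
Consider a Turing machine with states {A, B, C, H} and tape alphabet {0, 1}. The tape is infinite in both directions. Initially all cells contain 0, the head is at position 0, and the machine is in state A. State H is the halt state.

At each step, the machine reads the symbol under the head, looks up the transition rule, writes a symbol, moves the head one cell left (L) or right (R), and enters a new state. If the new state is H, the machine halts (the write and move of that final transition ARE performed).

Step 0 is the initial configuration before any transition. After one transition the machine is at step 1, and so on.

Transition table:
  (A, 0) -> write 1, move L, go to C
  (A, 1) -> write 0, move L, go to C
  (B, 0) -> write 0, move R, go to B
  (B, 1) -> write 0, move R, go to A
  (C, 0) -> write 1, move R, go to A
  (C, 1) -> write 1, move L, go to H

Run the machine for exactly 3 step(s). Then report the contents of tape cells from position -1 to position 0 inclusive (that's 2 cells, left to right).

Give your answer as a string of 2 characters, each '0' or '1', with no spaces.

Answer: 10

Derivation:
Step 1: in state A at pos 0, read 0 -> (A,0)->write 1,move L,goto C. Now: state=C, head=-1, tape[-2..1]=0010 (head:  ^)
Step 2: in state C at pos -1, read 0 -> (C,0)->write 1,move R,goto A. Now: state=A, head=0, tape[-2..1]=0110 (head:   ^)
Step 3: in state A at pos 0, read 1 -> (A,1)->write 0,move L,goto C. Now: state=C, head=-1, tape[-2..1]=0100 (head:  ^)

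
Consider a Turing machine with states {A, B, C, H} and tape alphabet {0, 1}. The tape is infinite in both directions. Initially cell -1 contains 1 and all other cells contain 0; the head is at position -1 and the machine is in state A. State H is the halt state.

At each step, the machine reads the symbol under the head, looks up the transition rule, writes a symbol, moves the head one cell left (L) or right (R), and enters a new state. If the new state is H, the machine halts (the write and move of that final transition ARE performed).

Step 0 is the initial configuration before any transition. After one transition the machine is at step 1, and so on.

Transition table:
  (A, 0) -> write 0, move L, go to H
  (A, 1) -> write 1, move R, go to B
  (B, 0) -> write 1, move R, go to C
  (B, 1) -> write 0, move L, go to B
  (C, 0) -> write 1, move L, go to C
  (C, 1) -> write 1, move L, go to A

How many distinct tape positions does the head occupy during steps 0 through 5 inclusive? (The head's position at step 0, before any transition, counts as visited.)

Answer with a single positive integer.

Answer: 3

Derivation:
Step 1: in state A at pos -1, read 1 -> (A,1)->write 1,move R,goto B. Now: state=B, head=0, tape[-2..1]=0100 (head:   ^)
Step 2: in state B at pos 0, read 0 -> (B,0)->write 1,move R,goto C. Now: state=C, head=1, tape[-2..2]=01100 (head:    ^)
Step 3: in state C at pos 1, read 0 -> (C,0)->write 1,move L,goto C. Now: state=C, head=0, tape[-2..2]=01110 (head:   ^)
Step 4: in state C at pos 0, read 1 -> (C,1)->write 1,move L,goto A. Now: state=A, head=-1, tape[-2..2]=01110 (head:  ^)
Step 5: in state A at pos -1, read 1 -> (A,1)->write 1,move R,goto B. Now: state=B, head=0, tape[-2..2]=01110 (head:   ^)
Head positions at steps 0..5: starting at -1, distinct positions visited = {-1, 0, 1} -> 3 position(s)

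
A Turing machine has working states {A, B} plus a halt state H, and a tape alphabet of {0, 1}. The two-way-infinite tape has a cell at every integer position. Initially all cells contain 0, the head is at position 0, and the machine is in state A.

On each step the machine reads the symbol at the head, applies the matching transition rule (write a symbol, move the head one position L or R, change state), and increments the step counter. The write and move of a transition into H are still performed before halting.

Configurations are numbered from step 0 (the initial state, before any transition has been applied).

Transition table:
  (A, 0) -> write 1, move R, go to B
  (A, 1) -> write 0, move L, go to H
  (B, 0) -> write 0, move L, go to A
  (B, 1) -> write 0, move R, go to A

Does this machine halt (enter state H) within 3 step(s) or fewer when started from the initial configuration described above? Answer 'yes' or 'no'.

Step 1: in state A at pos 0, read 0 -> (A,0)->write 1,move R,goto B. Now: state=B, head=1, tape[-1..2]=0100 (head:   ^)
Step 2: in state B at pos 1, read 0 -> (B,0)->write 0,move L,goto A. Now: state=A, head=0, tape[-1..2]=0100 (head:  ^)
Step 3: in state A at pos 0, read 1 -> (A,1)->write 0,move L,goto H. Now: state=H, head=-1, tape[-2..2]=00000 (head:  ^)
State H reached at step 3; 3 <= 3 -> yes

Answer: yes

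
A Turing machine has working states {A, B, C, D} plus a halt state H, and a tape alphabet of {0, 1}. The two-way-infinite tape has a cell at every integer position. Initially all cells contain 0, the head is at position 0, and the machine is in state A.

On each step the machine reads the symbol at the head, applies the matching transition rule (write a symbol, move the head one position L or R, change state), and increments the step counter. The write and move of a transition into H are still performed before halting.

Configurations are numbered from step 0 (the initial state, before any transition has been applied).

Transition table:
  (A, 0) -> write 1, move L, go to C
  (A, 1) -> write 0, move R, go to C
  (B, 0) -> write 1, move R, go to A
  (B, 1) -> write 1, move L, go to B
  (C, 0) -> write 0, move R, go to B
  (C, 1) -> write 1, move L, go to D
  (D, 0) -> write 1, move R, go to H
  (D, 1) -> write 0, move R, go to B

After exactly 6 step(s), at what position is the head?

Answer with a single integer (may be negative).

Answer: 2

Derivation:
Step 1: in state A at pos 0, read 0 -> (A,0)->write 1,move L,goto C. Now: state=C, head=-1, tape[-2..1]=0010 (head:  ^)
Step 2: in state C at pos -1, read 0 -> (C,0)->write 0,move R,goto B. Now: state=B, head=0, tape[-2..1]=0010 (head:   ^)
Step 3: in state B at pos 0, read 1 -> (B,1)->write 1,move L,goto B. Now: state=B, head=-1, tape[-2..1]=0010 (head:  ^)
Step 4: in state B at pos -1, read 0 -> (B,0)->write 1,move R,goto A. Now: state=A, head=0, tape[-2..1]=0110 (head:   ^)
Step 5: in state A at pos 0, read 1 -> (A,1)->write 0,move R,goto C. Now: state=C, head=1, tape[-2..2]=01000 (head:    ^)
Step 6: in state C at pos 1, read 0 -> (C,0)->write 0,move R,goto B. Now: state=B, head=2, tape[-2..3]=010000 (head:     ^)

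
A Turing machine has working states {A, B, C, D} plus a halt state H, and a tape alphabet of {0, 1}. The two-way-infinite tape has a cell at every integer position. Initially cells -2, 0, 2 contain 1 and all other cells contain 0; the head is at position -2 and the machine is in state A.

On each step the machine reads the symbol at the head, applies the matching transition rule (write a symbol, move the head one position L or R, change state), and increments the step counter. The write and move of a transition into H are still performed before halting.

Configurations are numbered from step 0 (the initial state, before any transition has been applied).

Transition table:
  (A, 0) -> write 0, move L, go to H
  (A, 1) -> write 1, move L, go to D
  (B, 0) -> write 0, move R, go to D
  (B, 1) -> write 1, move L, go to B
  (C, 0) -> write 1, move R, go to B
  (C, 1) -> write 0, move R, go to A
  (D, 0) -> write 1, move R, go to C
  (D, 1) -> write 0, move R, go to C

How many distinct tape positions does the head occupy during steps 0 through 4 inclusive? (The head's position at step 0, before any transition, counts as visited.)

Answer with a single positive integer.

Step 1: in state A at pos -2, read 1 -> (A,1)->write 1,move L,goto D. Now: state=D, head=-3, tape[-4..3]=00101010 (head:  ^)
Step 2: in state D at pos -3, read 0 -> (D,0)->write 1,move R,goto C. Now: state=C, head=-2, tape[-4..3]=01101010 (head:   ^)
Step 3: in state C at pos -2, read 1 -> (C,1)->write 0,move R,goto A. Now: state=A, head=-1, tape[-4..3]=01001010 (head:    ^)
Step 4: in state A at pos -1, read 0 -> (A,0)->write 0,move L,goto H. Now: state=H, head=-2, tape[-4..3]=01001010 (head:   ^)
Head positions at steps 0..4: starting at -2, distinct positions visited = {-3, -2, -1} -> 3 position(s)

Answer: 3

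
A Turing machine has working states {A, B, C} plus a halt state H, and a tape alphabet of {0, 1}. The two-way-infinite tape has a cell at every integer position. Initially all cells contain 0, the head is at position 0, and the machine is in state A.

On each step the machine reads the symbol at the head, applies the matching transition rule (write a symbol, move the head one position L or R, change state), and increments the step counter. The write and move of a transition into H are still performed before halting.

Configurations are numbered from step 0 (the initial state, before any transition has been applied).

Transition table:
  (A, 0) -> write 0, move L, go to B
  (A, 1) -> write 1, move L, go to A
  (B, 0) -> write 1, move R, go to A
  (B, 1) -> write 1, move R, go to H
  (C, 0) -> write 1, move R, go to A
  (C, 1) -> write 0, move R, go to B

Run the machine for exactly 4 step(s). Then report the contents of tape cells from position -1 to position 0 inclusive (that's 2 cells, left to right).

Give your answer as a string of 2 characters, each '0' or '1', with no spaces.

Step 1: in state A at pos 0, read 0 -> (A,0)->write 0,move L,goto B. Now: state=B, head=-1, tape[-2..1]=0000 (head:  ^)
Step 2: in state B at pos -1, read 0 -> (B,0)->write 1,move R,goto A. Now: state=A, head=0, tape[-2..1]=0100 (head:   ^)
Step 3: in state A at pos 0, read 0 -> (A,0)->write 0,move L,goto B. Now: state=B, head=-1, tape[-2..1]=0100 (head:  ^)
Step 4: in state B at pos -1, read 1 -> (B,1)->write 1,move R,goto H. Now: state=H, head=0, tape[-2..1]=0100 (head:   ^)

Answer: 10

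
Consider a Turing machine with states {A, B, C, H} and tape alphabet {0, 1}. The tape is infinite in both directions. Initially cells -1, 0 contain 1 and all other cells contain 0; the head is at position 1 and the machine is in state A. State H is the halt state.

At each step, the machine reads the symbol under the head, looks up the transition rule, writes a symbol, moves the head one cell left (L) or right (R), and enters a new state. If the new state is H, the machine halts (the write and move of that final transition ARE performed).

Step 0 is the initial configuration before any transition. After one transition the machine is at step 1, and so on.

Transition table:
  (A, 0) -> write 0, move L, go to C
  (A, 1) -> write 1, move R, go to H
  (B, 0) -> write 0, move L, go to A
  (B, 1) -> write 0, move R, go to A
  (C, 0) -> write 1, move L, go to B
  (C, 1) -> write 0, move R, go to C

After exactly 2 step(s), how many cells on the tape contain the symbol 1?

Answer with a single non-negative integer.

Step 1: in state A at pos 1, read 0 -> (A,0)->write 0,move L,goto C. Now: state=C, head=0, tape[-2..2]=01100 (head:   ^)
Step 2: in state C at pos 0, read 1 -> (C,1)->write 0,move R,goto C. Now: state=C, head=1, tape[-2..2]=01000 (head:    ^)
Cells containing 1 after step 2: {-1} -> 1 cell(s)

Answer: 1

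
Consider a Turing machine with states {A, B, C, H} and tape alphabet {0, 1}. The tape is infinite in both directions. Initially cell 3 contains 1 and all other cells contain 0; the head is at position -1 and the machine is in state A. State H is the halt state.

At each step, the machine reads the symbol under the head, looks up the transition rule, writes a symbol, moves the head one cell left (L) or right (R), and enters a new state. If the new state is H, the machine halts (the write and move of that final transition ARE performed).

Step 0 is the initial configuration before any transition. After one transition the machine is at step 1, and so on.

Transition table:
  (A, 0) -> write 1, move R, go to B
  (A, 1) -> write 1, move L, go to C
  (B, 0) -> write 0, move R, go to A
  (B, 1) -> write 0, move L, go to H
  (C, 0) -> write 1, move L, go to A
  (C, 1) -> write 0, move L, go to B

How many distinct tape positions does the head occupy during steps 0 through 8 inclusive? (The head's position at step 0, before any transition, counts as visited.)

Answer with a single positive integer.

Answer: 5

Derivation:
Step 1: in state A at pos -1, read 0 -> (A,0)->write 1,move R,goto B. Now: state=B, head=0, tape[-2..4]=0100010 (head:   ^)
Step 2: in state B at pos 0, read 0 -> (B,0)->write 0,move R,goto A. Now: state=A, head=1, tape[-2..4]=0100010 (head:    ^)
Step 3: in state A at pos 1, read 0 -> (A,0)->write 1,move R,goto B. Now: state=B, head=2, tape[-2..4]=0101010 (head:     ^)
Step 4: in state B at pos 2, read 0 -> (B,0)->write 0,move R,goto A. Now: state=A, head=3, tape[-2..4]=0101010 (head:      ^)
Step 5: in state A at pos 3, read 1 -> (A,1)->write 1,move L,goto C. Now: state=C, head=2, tape[-2..4]=0101010 (head:     ^)
Step 6: in state C at pos 2, read 0 -> (C,0)->write 1,move L,goto A. Now: state=A, head=1, tape[-2..4]=0101110 (head:    ^)
Step 7: in state A at pos 1, read 1 -> (A,1)->write 1,move L,goto C. Now: state=C, head=0, tape[-2..4]=0101110 (head:   ^)
Step 8: in state C at pos 0, read 0 -> (C,0)->write 1,move L,goto A. Now: state=A, head=-1, tape[-2..4]=0111110 (head:  ^)
Head positions at steps 0..8: starting at -1, distinct positions visited = {-1, 0, 1, 2, 3} -> 5 position(s)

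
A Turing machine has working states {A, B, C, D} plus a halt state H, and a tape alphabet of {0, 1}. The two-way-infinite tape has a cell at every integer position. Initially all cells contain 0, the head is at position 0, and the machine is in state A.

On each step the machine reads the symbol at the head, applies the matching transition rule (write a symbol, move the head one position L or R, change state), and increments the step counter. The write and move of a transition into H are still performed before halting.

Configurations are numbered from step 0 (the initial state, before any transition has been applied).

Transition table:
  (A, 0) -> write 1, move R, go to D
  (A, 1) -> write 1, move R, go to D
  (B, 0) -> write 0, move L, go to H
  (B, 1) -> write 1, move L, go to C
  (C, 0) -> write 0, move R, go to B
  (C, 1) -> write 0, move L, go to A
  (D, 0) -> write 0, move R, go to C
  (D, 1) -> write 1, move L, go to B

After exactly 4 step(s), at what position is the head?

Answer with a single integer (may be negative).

Step 1: in state A at pos 0, read 0 -> (A,0)->write 1,move R,goto D. Now: state=D, head=1, tape[-1..2]=0100 (head:   ^)
Step 2: in state D at pos 1, read 0 -> (D,0)->write 0,move R,goto C. Now: state=C, head=2, tape[-1..3]=01000 (head:    ^)
Step 3: in state C at pos 2, read 0 -> (C,0)->write 0,move R,goto B. Now: state=B, head=3, tape[-1..4]=010000 (head:     ^)
Step 4: in state B at pos 3, read 0 -> (B,0)->write 0,move L,goto H. Now: state=H, head=2, tape[-1..4]=010000 (head:    ^)

Answer: 2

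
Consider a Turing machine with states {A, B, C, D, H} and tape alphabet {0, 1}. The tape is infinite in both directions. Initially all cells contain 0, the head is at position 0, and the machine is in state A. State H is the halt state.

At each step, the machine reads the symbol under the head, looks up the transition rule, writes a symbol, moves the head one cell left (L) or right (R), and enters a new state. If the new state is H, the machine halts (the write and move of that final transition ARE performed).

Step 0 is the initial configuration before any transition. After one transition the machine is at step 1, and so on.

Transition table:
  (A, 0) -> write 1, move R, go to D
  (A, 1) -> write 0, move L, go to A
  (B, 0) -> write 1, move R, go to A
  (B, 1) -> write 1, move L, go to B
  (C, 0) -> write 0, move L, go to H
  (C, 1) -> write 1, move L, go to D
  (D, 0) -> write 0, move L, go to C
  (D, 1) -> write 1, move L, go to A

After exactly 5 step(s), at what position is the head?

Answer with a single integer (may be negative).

Answer: -3

Derivation:
Step 1: in state A at pos 0, read 0 -> (A,0)->write 1,move R,goto D. Now: state=D, head=1, tape[-1..2]=0100 (head:   ^)
Step 2: in state D at pos 1, read 0 -> (D,0)->write 0,move L,goto C. Now: state=C, head=0, tape[-1..2]=0100 (head:  ^)
Step 3: in state C at pos 0, read 1 -> (C,1)->write 1,move L,goto D. Now: state=D, head=-1, tape[-2..2]=00100 (head:  ^)
Step 4: in state D at pos -1, read 0 -> (D,0)->write 0,move L,goto C. Now: state=C, head=-2, tape[-3..2]=000100 (head:  ^)
Step 5: in state C at pos -2, read 0 -> (C,0)->write 0,move L,goto H. Now: state=H, head=-3, tape[-4..2]=0000100 (head:  ^)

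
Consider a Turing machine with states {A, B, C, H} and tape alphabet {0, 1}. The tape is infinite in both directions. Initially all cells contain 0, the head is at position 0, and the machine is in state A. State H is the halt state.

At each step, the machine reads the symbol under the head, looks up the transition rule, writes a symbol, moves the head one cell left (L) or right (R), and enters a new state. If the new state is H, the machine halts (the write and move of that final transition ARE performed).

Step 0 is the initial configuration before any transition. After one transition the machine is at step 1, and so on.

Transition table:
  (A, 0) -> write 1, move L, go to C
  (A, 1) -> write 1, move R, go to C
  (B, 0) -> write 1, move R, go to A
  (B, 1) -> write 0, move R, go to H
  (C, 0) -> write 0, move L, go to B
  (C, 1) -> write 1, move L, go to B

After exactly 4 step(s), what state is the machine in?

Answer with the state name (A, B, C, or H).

Step 1: in state A at pos 0, read 0 -> (A,0)->write 1,move L,goto C. Now: state=C, head=-1, tape[-2..1]=0010 (head:  ^)
Step 2: in state C at pos -1, read 0 -> (C,0)->write 0,move L,goto B. Now: state=B, head=-2, tape[-3..1]=00010 (head:  ^)
Step 3: in state B at pos -2, read 0 -> (B,0)->write 1,move R,goto A. Now: state=A, head=-1, tape[-3..1]=01010 (head:   ^)
Step 4: in state A at pos -1, read 0 -> (A,0)->write 1,move L,goto C. Now: state=C, head=-2, tape[-3..1]=01110 (head:  ^)

Answer: C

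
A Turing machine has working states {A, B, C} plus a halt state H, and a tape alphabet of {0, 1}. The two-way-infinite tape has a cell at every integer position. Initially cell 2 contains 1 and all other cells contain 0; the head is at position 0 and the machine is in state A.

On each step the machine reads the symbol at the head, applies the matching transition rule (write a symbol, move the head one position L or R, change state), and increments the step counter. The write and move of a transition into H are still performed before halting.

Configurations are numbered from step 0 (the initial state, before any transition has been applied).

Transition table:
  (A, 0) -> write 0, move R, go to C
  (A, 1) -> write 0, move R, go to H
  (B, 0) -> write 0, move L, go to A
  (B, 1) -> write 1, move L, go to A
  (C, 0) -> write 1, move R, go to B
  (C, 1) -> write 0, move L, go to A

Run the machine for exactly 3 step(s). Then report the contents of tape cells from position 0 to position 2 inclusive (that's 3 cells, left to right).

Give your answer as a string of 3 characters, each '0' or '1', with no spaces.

Step 1: in state A at pos 0, read 0 -> (A,0)->write 0,move R,goto C. Now: state=C, head=1, tape[-1..3]=00010 (head:   ^)
Step 2: in state C at pos 1, read 0 -> (C,0)->write 1,move R,goto B. Now: state=B, head=2, tape[-1..3]=00110 (head:    ^)
Step 3: in state B at pos 2, read 1 -> (B,1)->write 1,move L,goto A. Now: state=A, head=1, tape[-1..3]=00110 (head:   ^)

Answer: 011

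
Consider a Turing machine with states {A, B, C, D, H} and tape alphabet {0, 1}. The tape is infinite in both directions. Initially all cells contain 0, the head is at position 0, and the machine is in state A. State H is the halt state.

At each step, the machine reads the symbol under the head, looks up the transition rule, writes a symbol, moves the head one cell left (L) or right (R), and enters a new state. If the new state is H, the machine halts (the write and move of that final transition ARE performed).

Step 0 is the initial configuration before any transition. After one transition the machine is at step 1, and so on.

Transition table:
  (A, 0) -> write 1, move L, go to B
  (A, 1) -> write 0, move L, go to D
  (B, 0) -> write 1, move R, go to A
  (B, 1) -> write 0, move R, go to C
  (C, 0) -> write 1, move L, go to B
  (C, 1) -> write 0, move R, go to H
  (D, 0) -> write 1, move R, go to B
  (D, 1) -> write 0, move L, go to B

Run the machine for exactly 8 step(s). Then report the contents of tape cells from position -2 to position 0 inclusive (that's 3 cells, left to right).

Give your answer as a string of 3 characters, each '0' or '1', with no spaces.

Answer: 000

Derivation:
Step 1: in state A at pos 0, read 0 -> (A,0)->write 1,move L,goto B. Now: state=B, head=-1, tape[-2..1]=0010 (head:  ^)
Step 2: in state B at pos -1, read 0 -> (B,0)->write 1,move R,goto A. Now: state=A, head=0, tape[-2..1]=0110 (head:   ^)
Step 3: in state A at pos 0, read 1 -> (A,1)->write 0,move L,goto D. Now: state=D, head=-1, tape[-2..1]=0100 (head:  ^)
Step 4: in state D at pos -1, read 1 -> (D,1)->write 0,move L,goto B. Now: state=B, head=-2, tape[-3..1]=00000 (head:  ^)
Step 5: in state B at pos -2, read 0 -> (B,0)->write 1,move R,goto A. Now: state=A, head=-1, tape[-3..1]=01000 (head:   ^)
Step 6: in state A at pos -1, read 0 -> (A,0)->write 1,move L,goto B. Now: state=B, head=-2, tape[-3..1]=01100 (head:  ^)
Step 7: in state B at pos -2, read 1 -> (B,1)->write 0,move R,goto C. Now: state=C, head=-1, tape[-3..1]=00100 (head:   ^)
Step 8: in state C at pos -1, read 1 -> (C,1)->write 0,move R,goto H. Now: state=H, head=0, tape[-3..1]=00000 (head:    ^)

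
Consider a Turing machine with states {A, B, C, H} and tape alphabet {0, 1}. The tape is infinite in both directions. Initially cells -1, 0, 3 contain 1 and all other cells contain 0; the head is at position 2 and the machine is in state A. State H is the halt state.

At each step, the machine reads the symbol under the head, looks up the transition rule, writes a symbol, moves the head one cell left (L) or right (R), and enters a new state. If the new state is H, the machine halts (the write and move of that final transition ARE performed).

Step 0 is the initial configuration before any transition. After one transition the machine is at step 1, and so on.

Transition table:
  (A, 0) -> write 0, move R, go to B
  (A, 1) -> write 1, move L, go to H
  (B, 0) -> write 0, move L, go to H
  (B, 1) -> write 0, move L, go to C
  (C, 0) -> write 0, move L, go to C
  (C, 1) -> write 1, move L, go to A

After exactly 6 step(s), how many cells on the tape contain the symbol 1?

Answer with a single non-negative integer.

Step 1: in state A at pos 2, read 0 -> (A,0)->write 0,move R,goto B. Now: state=B, head=3, tape[-2..4]=0110010 (head:      ^)
Step 2: in state B at pos 3, read 1 -> (B,1)->write 0,move L,goto C. Now: state=C, head=2, tape[-2..4]=0110000 (head:     ^)
Step 3: in state C at pos 2, read 0 -> (C,0)->write 0,move L,goto C. Now: state=C, head=1, tape[-2..4]=0110000 (head:    ^)
Step 4: in state C at pos 1, read 0 -> (C,0)->write 0,move L,goto C. Now: state=C, head=0, tape[-2..4]=0110000 (head:   ^)
Step 5: in state C at pos 0, read 1 -> (C,1)->write 1,move L,goto A. Now: state=A, head=-1, tape[-2..4]=0110000 (head:  ^)
Step 6: in state A at pos -1, read 1 -> (A,1)->write 1,move L,goto H. Now: state=H, head=-2, tape[-3..4]=00110000 (head:  ^)
Cells containing 1 after step 6: {-1, 0} -> 2 cell(s)

Answer: 2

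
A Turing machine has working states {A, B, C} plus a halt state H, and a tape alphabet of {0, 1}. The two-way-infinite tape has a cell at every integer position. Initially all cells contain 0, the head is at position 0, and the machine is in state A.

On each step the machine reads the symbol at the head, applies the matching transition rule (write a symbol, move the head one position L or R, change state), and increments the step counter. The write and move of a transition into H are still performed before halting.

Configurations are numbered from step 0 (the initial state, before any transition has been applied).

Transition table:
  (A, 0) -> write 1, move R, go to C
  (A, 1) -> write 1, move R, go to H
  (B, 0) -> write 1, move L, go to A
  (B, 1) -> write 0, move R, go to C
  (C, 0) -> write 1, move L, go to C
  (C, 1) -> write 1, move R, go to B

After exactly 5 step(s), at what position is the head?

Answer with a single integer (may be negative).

Answer: 1

Derivation:
Step 1: in state A at pos 0, read 0 -> (A,0)->write 1,move R,goto C. Now: state=C, head=1, tape[-1..2]=0100 (head:   ^)
Step 2: in state C at pos 1, read 0 -> (C,0)->write 1,move L,goto C. Now: state=C, head=0, tape[-1..2]=0110 (head:  ^)
Step 3: in state C at pos 0, read 1 -> (C,1)->write 1,move R,goto B. Now: state=B, head=1, tape[-1..2]=0110 (head:   ^)
Step 4: in state B at pos 1, read 1 -> (B,1)->write 0,move R,goto C. Now: state=C, head=2, tape[-1..3]=01000 (head:    ^)
Step 5: in state C at pos 2, read 0 -> (C,0)->write 1,move L,goto C. Now: state=C, head=1, tape[-1..3]=01010 (head:   ^)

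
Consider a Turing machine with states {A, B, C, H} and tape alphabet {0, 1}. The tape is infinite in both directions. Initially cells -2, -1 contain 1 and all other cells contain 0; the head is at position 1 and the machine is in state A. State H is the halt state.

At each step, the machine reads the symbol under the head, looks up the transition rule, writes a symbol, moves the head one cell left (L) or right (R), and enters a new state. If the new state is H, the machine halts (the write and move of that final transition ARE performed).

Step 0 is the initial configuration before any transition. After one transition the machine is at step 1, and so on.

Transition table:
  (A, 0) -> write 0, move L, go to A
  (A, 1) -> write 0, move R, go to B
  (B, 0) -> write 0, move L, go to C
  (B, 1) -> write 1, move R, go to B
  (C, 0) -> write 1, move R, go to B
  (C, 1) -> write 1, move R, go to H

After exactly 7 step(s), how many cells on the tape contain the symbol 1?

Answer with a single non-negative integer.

Step 1: in state A at pos 1, read 0 -> (A,0)->write 0,move L,goto A. Now: state=A, head=0, tape[-3..2]=011000 (head:    ^)
Step 2: in state A at pos 0, read 0 -> (A,0)->write 0,move L,goto A. Now: state=A, head=-1, tape[-3..2]=011000 (head:   ^)
Step 3: in state A at pos -1, read 1 -> (A,1)->write 0,move R,goto B. Now: state=B, head=0, tape[-3..2]=010000 (head:    ^)
Step 4: in state B at pos 0, read 0 -> (B,0)->write 0,move L,goto C. Now: state=C, head=-1, tape[-3..2]=010000 (head:   ^)
Step 5: in state C at pos -1, read 0 -> (C,0)->write 1,move R,goto B. Now: state=B, head=0, tape[-3..2]=011000 (head:    ^)
Step 6: in state B at pos 0, read 0 -> (B,0)->write 0,move L,goto C. Now: state=C, head=-1, tape[-3..2]=011000 (head:   ^)
Step 7: in state C at pos -1, read 1 -> (C,1)->write 1,move R,goto H. Now: state=H, head=0, tape[-3..2]=011000 (head:    ^)
Cells containing 1 after step 7: {-2, -1} -> 2 cell(s)

Answer: 2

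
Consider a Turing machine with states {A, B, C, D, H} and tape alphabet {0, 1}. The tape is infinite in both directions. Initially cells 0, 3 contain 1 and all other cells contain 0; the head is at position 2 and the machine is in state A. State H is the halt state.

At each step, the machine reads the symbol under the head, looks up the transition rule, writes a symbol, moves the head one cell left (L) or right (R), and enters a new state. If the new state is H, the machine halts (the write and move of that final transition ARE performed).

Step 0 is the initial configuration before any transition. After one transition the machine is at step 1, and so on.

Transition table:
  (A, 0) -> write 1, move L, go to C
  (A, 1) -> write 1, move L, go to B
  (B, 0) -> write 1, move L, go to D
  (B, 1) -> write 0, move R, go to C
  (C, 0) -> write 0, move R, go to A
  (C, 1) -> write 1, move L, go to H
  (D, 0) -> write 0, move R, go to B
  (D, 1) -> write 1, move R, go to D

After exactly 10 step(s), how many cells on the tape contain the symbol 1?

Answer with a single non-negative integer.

Answer: 5

Derivation:
Step 1: in state A at pos 2, read 0 -> (A,0)->write 1,move L,goto C. Now: state=C, head=1, tape[-1..4]=010110 (head:   ^)
Step 2: in state C at pos 1, read 0 -> (C,0)->write 0,move R,goto A. Now: state=A, head=2, tape[-1..4]=010110 (head:    ^)
Step 3: in state A at pos 2, read 1 -> (A,1)->write 1,move L,goto B. Now: state=B, head=1, tape[-1..4]=010110 (head:   ^)
Step 4: in state B at pos 1, read 0 -> (B,0)->write 1,move L,goto D. Now: state=D, head=0, tape[-1..4]=011110 (head:  ^)
Step 5: in state D at pos 0, read 1 -> (D,1)->write 1,move R,goto D. Now: state=D, head=1, tape[-1..4]=011110 (head:   ^)
Step 6: in state D at pos 1, read 1 -> (D,1)->write 1,move R,goto D. Now: state=D, head=2, tape[-1..4]=011110 (head:    ^)
Step 7: in state D at pos 2, read 1 -> (D,1)->write 1,move R,goto D. Now: state=D, head=3, tape[-1..4]=011110 (head:     ^)
Step 8: in state D at pos 3, read 1 -> (D,1)->write 1,move R,goto D. Now: state=D, head=4, tape[-1..5]=0111100 (head:      ^)
Step 9: in state D at pos 4, read 0 -> (D,0)->write 0,move R,goto B. Now: state=B, head=5, tape[-1..6]=01111000 (head:       ^)
Step 10: in state B at pos 5, read 0 -> (B,0)->write 1,move L,goto D. Now: state=D, head=4, tape[-1..6]=01111010 (head:      ^)
Cells containing 1 after step 10: {0, 1, 2, 3, 5} -> 5 cell(s)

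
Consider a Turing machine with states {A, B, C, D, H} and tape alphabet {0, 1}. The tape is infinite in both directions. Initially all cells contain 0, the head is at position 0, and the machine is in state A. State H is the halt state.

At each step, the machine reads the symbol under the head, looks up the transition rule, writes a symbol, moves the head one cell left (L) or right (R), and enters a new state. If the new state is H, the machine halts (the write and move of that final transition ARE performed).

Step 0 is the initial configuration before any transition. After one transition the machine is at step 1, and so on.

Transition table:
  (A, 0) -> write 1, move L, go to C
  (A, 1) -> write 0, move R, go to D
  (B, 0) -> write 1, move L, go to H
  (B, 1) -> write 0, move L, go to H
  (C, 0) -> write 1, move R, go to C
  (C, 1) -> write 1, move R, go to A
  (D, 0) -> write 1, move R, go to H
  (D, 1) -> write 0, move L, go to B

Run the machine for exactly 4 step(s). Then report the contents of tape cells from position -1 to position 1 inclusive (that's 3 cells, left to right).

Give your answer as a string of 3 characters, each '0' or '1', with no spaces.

Answer: 111

Derivation:
Step 1: in state A at pos 0, read 0 -> (A,0)->write 1,move L,goto C. Now: state=C, head=-1, tape[-2..1]=0010 (head:  ^)
Step 2: in state C at pos -1, read 0 -> (C,0)->write 1,move R,goto C. Now: state=C, head=0, tape[-2..1]=0110 (head:   ^)
Step 3: in state C at pos 0, read 1 -> (C,1)->write 1,move R,goto A. Now: state=A, head=1, tape[-2..2]=01100 (head:    ^)
Step 4: in state A at pos 1, read 0 -> (A,0)->write 1,move L,goto C. Now: state=C, head=0, tape[-2..2]=01110 (head:   ^)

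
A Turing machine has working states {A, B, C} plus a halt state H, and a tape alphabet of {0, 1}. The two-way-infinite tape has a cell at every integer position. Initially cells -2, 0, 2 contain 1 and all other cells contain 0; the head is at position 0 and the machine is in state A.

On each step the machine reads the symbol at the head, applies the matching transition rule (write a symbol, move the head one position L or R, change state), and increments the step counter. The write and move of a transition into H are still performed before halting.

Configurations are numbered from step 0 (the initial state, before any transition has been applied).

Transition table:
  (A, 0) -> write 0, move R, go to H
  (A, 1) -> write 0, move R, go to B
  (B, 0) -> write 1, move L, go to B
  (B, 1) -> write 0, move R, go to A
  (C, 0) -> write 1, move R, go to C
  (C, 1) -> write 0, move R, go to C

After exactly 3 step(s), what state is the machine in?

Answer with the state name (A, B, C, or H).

Answer: B

Derivation:
Step 1: in state A at pos 0, read 1 -> (A,1)->write 0,move R,goto B. Now: state=B, head=1, tape[-3..3]=0100010 (head:     ^)
Step 2: in state B at pos 1, read 0 -> (B,0)->write 1,move L,goto B. Now: state=B, head=0, tape[-3..3]=0100110 (head:    ^)
Step 3: in state B at pos 0, read 0 -> (B,0)->write 1,move L,goto B. Now: state=B, head=-1, tape[-3..3]=0101110 (head:   ^)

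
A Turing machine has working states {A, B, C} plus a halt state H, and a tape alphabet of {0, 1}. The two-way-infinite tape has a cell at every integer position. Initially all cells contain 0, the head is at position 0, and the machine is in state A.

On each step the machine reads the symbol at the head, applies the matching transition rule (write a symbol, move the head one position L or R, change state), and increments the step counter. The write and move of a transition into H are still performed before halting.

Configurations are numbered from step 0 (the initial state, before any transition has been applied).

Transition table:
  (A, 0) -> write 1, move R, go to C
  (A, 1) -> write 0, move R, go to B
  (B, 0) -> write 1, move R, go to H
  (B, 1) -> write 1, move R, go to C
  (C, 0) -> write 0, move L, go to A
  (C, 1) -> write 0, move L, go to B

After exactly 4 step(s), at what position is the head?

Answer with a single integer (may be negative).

Step 1: in state A at pos 0, read 0 -> (A,0)->write 1,move R,goto C. Now: state=C, head=1, tape[-1..2]=0100 (head:   ^)
Step 2: in state C at pos 1, read 0 -> (C,0)->write 0,move L,goto A. Now: state=A, head=0, tape[-1..2]=0100 (head:  ^)
Step 3: in state A at pos 0, read 1 -> (A,1)->write 0,move R,goto B. Now: state=B, head=1, tape[-1..2]=0000 (head:   ^)
Step 4: in state B at pos 1, read 0 -> (B,0)->write 1,move R,goto H. Now: state=H, head=2, tape[-1..3]=00100 (head:    ^)

Answer: 2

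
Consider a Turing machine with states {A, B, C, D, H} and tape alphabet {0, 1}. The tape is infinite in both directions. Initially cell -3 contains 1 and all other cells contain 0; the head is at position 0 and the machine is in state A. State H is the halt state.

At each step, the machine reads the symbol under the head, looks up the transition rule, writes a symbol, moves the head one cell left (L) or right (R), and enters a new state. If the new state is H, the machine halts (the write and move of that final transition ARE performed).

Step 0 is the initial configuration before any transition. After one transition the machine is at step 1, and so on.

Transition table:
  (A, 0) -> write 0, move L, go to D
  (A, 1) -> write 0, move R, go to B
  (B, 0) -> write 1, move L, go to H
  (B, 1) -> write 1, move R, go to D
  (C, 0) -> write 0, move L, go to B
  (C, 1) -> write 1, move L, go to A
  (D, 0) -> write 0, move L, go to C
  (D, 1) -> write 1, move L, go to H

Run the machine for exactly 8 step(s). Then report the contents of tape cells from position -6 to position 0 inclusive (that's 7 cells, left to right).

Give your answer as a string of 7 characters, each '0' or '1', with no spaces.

Answer: 0001000

Derivation:
Step 1: in state A at pos 0, read 0 -> (A,0)->write 0,move L,goto D. Now: state=D, head=-1, tape[-4..1]=010000 (head:    ^)
Step 2: in state D at pos -1, read 0 -> (D,0)->write 0,move L,goto C. Now: state=C, head=-2, tape[-4..1]=010000 (head:   ^)
Step 3: in state C at pos -2, read 0 -> (C,0)->write 0,move L,goto B. Now: state=B, head=-3, tape[-4..1]=010000 (head:  ^)
Step 4: in state B at pos -3, read 1 -> (B,1)->write 1,move R,goto D. Now: state=D, head=-2, tape[-4..1]=010000 (head:   ^)
Step 5: in state D at pos -2, read 0 -> (D,0)->write 0,move L,goto C. Now: state=C, head=-3, tape[-4..1]=010000 (head:  ^)
Step 6: in state C at pos -3, read 1 -> (C,1)->write 1,move L,goto A. Now: state=A, head=-4, tape[-5..1]=0010000 (head:  ^)
Step 7: in state A at pos -4, read 0 -> (A,0)->write 0,move L,goto D. Now: state=D, head=-5, tape[-6..1]=00010000 (head:  ^)
Step 8: in state D at pos -5, read 0 -> (D,0)->write 0,move L,goto C. Now: state=C, head=-6, tape[-7..1]=000010000 (head:  ^)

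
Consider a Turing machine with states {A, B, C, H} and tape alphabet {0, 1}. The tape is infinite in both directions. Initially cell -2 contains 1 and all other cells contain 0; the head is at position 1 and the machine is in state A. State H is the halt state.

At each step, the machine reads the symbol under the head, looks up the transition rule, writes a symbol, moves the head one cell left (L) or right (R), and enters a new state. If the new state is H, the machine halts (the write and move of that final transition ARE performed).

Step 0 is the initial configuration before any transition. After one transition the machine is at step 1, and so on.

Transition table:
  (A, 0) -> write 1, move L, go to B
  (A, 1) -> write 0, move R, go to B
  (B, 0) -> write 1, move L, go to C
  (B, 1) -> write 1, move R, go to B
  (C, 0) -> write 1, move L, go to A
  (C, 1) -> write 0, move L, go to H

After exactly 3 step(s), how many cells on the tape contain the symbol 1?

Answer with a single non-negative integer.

Answer: 4

Derivation:
Step 1: in state A at pos 1, read 0 -> (A,0)->write 1,move L,goto B. Now: state=B, head=0, tape[-3..2]=010010 (head:    ^)
Step 2: in state B at pos 0, read 0 -> (B,0)->write 1,move L,goto C. Now: state=C, head=-1, tape[-3..2]=010110 (head:   ^)
Step 3: in state C at pos -1, read 0 -> (C,0)->write 1,move L,goto A. Now: state=A, head=-2, tape[-3..2]=011110 (head:  ^)
Cells containing 1 after step 3: {-2, -1, 0, 1} -> 4 cell(s)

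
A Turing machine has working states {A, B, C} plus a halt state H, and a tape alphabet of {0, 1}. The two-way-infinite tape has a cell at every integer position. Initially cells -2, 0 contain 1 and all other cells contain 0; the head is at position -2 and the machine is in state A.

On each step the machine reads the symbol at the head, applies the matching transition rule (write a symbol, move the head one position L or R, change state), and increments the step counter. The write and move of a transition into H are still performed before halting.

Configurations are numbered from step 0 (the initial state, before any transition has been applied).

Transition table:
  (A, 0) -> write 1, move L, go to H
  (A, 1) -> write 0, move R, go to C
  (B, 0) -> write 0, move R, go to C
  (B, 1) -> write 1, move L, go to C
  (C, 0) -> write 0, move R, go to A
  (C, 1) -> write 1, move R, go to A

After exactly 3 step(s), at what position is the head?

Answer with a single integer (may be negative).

Step 1: in state A at pos -2, read 1 -> (A,1)->write 0,move R,goto C. Now: state=C, head=-1, tape[-3..1]=00010 (head:   ^)
Step 2: in state C at pos -1, read 0 -> (C,0)->write 0,move R,goto A. Now: state=A, head=0, tape[-3..1]=00010 (head:    ^)
Step 3: in state A at pos 0, read 1 -> (A,1)->write 0,move R,goto C. Now: state=C, head=1, tape[-3..2]=000000 (head:     ^)

Answer: 1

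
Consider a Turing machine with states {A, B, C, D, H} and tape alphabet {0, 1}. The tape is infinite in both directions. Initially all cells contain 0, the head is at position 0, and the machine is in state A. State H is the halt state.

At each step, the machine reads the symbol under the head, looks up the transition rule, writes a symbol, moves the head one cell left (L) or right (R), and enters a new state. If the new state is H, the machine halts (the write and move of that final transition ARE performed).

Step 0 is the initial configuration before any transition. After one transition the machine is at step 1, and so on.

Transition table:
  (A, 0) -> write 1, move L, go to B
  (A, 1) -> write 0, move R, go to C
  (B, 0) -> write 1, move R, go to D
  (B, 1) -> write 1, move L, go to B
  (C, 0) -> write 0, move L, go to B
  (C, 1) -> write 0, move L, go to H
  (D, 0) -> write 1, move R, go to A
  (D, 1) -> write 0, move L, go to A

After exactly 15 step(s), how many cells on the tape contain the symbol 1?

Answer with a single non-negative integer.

Answer: 3

Derivation:
Step 1: in state A at pos 0, read 0 -> (A,0)->write 1,move L,goto B. Now: state=B, head=-1, tape[-2..1]=0010 (head:  ^)
Step 2: in state B at pos -1, read 0 -> (B,0)->write 1,move R,goto D. Now: state=D, head=0, tape[-2..1]=0110 (head:   ^)
Step 3: in state D at pos 0, read 1 -> (D,1)->write 0,move L,goto A. Now: state=A, head=-1, tape[-2..1]=0100 (head:  ^)
Step 4: in state A at pos -1, read 1 -> (A,1)->write 0,move R,goto C. Now: state=C, head=0, tape[-2..1]=0000 (head:   ^)
Step 5: in state C at pos 0, read 0 -> (C,0)->write 0,move L,goto B. Now: state=B, head=-1, tape[-2..1]=0000 (head:  ^)
Step 6: in state B at pos -1, read 0 -> (B,0)->write 1,move R,goto D. Now: state=D, head=0, tape[-2..1]=0100 (head:   ^)
Step 7: in state D at pos 0, read 0 -> (D,0)->write 1,move R,goto A. Now: state=A, head=1, tape[-2..2]=01100 (head:    ^)
Step 8: in state A at pos 1, read 0 -> (A,0)->write 1,move L,goto B. Now: state=B, head=0, tape[-2..2]=01110 (head:   ^)
Step 9: in state B at pos 0, read 1 -> (B,1)->write 1,move L,goto B. Now: state=B, head=-1, tape[-2..2]=01110 (head:  ^)
Step 10: in state B at pos -1, read 1 -> (B,1)->write 1,move L,goto B. Now: state=B, head=-2, tape[-3..2]=001110 (head:  ^)
Step 11: in state B at pos -2, read 0 -> (B,0)->write 1,move R,goto D. Now: state=D, head=-1, tape[-3..2]=011110 (head:   ^)
Step 12: in state D at pos -1, read 1 -> (D,1)->write 0,move L,goto A. Now: state=A, head=-2, tape[-3..2]=010110 (head:  ^)
Step 13: in state A at pos -2, read 1 -> (A,1)->write 0,move R,goto C. Now: state=C, head=-1, tape[-3..2]=000110 (head:   ^)
Step 14: in state C at pos -1, read 0 -> (C,0)->write 0,move L,goto B. Now: state=B, head=-2, tape[-3..2]=000110 (head:  ^)
Step 15: in state B at pos -2, read 0 -> (B,0)->write 1,move R,goto D. Now: state=D, head=-1, tape[-3..2]=010110 (head:   ^)
Cells containing 1 after step 15: {-2, 0, 1} -> 3 cell(s)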